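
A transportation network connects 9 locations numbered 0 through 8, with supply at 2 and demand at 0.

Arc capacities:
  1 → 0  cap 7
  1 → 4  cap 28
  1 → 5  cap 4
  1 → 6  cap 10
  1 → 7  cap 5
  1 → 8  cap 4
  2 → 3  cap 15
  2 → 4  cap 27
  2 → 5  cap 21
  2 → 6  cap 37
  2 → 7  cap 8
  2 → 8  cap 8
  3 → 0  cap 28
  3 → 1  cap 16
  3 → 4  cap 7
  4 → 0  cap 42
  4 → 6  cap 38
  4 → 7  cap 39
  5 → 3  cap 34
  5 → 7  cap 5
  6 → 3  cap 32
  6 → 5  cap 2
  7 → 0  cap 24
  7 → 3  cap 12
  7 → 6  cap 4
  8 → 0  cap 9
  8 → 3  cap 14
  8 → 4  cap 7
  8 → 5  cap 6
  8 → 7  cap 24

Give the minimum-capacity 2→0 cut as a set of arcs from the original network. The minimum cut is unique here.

Min-cut arcs: {(2,4), (2,7), (2,8), (3,0), (3,1), (3,4), (5,7)} (total capacity 99)

augment #1: 2→3→0 push 15
augment #2: 2→4→0 push 27
augment #3: 2→7→0 push 8
augment #4: 2→8→0 push 8
augment #5: 2→5→3→0 push 13
augment #6: 2→5→7→0 push 5
augment #7: 2→5→3→1→0 push 3
augment #8: 2→6→3→1→0 push 4
augment #9: 2→6→3→4→0 push 7
augment #10: 2→6→3→1→4→0 push 8
augment #11: 2→6→3→1→7→0 push 1
max flow = 99; residual-reachable set from 2 gives S-side
cut edges (S→T): {(2,4), (2,7), (2,8), (3,0), (3,1), (3,4), (5,7)} total cap 99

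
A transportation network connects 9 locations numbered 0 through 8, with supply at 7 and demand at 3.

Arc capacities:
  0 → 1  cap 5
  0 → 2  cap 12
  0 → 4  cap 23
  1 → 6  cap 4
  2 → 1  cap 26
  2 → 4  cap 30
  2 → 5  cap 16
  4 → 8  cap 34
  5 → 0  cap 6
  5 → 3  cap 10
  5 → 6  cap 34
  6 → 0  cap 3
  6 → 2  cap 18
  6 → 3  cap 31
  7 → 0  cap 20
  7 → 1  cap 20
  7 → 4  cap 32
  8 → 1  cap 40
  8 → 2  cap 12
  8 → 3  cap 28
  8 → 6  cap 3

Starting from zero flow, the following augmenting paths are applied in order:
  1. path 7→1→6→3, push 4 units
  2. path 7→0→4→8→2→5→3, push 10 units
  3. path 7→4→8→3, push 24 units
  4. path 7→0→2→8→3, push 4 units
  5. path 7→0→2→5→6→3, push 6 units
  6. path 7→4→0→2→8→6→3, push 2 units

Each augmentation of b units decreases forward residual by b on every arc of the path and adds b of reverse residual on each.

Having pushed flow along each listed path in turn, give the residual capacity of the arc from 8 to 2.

Residual capacity of (8,2): 8

after path 1 (7→1→6→3, push 4): res(8,2)=12
after path 2 (7→0→4→8→2→5→3, push 10): res(8,2)=2
after path 3 (7→4→8→3, push 24): res(8,2)=2
after path 4 (7→0→2→8→3, push 4): res(8,2)=6
after path 5 (7→0→2→5→6→3, push 6): res(8,2)=6
after path 6 (7→4→0→2→8→6→3, push 2): res(8,2)=8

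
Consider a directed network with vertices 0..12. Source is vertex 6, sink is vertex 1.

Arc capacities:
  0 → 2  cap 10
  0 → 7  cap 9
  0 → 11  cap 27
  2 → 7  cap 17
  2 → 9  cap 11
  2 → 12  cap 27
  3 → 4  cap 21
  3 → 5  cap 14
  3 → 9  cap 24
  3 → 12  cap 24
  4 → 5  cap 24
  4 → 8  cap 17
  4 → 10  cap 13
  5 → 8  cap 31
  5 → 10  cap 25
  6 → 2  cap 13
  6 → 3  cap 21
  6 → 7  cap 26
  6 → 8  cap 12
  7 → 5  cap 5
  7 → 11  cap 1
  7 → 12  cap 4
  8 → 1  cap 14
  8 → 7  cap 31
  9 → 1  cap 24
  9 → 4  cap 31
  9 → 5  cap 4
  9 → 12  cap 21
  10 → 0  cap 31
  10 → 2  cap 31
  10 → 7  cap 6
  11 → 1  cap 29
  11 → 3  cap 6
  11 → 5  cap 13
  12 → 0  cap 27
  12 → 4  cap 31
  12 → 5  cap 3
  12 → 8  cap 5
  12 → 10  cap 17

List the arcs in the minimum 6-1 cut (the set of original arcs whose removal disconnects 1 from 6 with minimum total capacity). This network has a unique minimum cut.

Min-cut arcs: {(6,2), (6,3), (6,8), (7,5), (7,11), (7,12)} (total capacity 56)

augment #1: 6→8→1 push 12
augment #2: 6→2→9→1 push 11
augment #3: 6→3→9→1 push 13
augment #4: 6→7→11→1 push 1
augment #5: 6→2→12→8→1 push 2
augment #6: 6→3→12→0→11→1 push 8
augment #7: 6→7→12→0→11→1 push 4
augment #8: 6→7→5→10→0→11→1 push 5
max flow = 56; residual-reachable set from 6 gives S-side
cut edges (S→T): {(6,2), (6,3), (6,8), (7,5), (7,11), (7,12)} total cap 56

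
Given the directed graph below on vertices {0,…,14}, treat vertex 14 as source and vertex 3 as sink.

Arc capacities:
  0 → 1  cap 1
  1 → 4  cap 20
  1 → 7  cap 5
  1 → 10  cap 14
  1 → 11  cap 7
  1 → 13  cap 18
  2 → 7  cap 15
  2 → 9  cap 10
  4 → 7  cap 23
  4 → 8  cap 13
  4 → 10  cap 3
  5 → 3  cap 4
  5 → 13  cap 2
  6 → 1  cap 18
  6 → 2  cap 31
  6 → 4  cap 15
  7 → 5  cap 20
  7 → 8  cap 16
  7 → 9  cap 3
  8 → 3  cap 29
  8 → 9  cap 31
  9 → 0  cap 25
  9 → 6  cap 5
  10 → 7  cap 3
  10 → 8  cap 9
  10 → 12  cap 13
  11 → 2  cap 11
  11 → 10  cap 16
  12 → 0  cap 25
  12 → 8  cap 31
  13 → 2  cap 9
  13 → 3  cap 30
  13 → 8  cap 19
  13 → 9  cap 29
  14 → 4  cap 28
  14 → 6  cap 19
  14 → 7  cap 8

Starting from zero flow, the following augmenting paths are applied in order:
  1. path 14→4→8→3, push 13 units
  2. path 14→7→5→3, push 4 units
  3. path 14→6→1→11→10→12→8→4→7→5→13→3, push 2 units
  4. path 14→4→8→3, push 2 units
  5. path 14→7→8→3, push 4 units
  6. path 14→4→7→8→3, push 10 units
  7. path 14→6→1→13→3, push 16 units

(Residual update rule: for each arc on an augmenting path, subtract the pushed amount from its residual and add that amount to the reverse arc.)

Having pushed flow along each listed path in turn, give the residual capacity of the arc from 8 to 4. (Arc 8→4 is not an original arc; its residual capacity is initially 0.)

after path 1 (14→4→8→3, push 13): res(8,4)=13
after path 2 (14→7→5→3, push 4): res(8,4)=13
after path 3 (14→6→1→11→10→12→8→4→7→5→13→3, push 2): res(8,4)=11
after path 4 (14→4→8→3, push 2): res(8,4)=13
after path 5 (14→7→8→3, push 4): res(8,4)=13
after path 6 (14→4→7→8→3, push 10): res(8,4)=13
after path 7 (14→6→1→13→3, push 16): res(8,4)=13

Residual capacity of (8,4): 13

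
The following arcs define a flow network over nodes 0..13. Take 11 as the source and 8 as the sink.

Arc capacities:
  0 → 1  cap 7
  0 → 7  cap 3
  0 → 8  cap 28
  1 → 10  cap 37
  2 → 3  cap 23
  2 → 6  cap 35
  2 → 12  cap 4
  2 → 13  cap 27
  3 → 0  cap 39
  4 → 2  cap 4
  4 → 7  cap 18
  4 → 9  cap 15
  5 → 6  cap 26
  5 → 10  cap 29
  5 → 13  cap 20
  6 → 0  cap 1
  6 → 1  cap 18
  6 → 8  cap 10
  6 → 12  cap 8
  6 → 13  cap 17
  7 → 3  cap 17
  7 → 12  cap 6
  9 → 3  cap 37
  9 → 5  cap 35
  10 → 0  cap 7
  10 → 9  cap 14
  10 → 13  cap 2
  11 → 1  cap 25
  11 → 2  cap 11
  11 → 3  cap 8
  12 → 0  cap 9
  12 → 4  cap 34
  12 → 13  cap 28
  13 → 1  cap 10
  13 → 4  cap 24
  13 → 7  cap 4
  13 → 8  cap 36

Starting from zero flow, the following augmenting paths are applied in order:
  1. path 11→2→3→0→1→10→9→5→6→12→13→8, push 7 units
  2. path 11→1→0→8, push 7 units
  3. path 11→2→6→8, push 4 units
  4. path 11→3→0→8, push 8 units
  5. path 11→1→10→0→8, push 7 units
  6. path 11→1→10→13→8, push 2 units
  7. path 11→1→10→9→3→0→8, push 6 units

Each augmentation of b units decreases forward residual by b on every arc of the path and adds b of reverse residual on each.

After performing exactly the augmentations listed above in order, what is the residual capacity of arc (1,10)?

Residual capacity of (1,10): 15

after path 1 (11→2→3→0→1→10→9→5→6→12→13→8, push 7): res(1,10)=30
after path 2 (11→1→0→8, push 7): res(1,10)=30
after path 3 (11→2→6→8, push 4): res(1,10)=30
after path 4 (11→3→0→8, push 8): res(1,10)=30
after path 5 (11→1→10→0→8, push 7): res(1,10)=23
after path 6 (11→1→10→13→8, push 2): res(1,10)=21
after path 7 (11→1→10→9→3→0→8, push 6): res(1,10)=15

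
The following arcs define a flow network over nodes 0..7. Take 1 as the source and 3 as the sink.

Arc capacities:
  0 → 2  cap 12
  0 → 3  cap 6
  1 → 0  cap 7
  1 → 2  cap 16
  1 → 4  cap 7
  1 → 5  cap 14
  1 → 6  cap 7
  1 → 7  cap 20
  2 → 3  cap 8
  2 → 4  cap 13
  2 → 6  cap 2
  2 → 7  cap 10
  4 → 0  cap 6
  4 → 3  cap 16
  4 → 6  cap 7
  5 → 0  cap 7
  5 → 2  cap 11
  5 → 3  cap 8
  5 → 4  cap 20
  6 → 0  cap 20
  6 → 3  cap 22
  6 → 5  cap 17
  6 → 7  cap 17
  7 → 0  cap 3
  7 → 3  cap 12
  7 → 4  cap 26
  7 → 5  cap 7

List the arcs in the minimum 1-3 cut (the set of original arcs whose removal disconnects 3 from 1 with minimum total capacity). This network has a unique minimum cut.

Min-cut arcs: {(0,3), (1,6), (2,3), (2,6), (4,3), (4,6), (5,3), (7,3)} (total capacity 66)

augment #1: 1→0→3 push 6
augment #2: 1→2→3 push 8
augment #3: 1→4→3 push 7
augment #4: 1→5→3 push 8
augment #5: 1→6→3 push 7
augment #6: 1→7→3 push 12
augment #7: 1→2→4→3 push 8
augment #8: 1→5→4→3 push 1
augment #9: 1→0→2→6→3 push 1
augment #10: 1→5→2→6→3 push 1
augment #11: 1→5→4→6→3 push 4
augment #12: 1→7→4→6→3 push 3
max flow = 66; residual-reachable set from 1 gives S-side
cut edges (S→T): {(0,3), (1,6), (2,3), (2,6), (4,3), (4,6), (5,3), (7,3)} total cap 66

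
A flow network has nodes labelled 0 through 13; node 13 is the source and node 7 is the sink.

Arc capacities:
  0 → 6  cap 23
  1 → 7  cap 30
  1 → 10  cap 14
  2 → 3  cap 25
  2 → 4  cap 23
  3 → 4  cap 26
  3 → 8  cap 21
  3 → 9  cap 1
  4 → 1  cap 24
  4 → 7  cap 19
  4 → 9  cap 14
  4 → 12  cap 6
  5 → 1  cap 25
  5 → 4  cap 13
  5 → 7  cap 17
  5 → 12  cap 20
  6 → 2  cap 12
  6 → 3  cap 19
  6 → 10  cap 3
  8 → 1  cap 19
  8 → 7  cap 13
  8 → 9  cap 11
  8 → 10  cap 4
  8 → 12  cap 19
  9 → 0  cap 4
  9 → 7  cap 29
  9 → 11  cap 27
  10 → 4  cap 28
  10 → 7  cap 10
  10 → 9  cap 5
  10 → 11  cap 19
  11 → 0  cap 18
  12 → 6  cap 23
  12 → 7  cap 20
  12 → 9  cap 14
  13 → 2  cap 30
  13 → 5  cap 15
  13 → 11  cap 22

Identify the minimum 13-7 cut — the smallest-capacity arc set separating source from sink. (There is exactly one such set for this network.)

Min-cut arcs: {(11,0), (13,2), (13,5)} (total capacity 63)

augment #1: 13→5→7 push 15
augment #2: 13→2→4→7 push 19
augment #3: 13→2→3→8→7 push 11
augment #4: 13→11→0→6→10→7 push 3
augment #5: 13→11→0→6→3→8→7 push 2
augment #6: 13→11→0→6→3→9→7 push 1
augment #7: 13→11→0→6→2→4→1→7 push 4
augment #8: 13→11→0→6→3→4→1→7 push 8
max flow = 63; residual-reachable set from 13 gives S-side
cut edges (S→T): {(11,0), (13,2), (13,5)} total cap 63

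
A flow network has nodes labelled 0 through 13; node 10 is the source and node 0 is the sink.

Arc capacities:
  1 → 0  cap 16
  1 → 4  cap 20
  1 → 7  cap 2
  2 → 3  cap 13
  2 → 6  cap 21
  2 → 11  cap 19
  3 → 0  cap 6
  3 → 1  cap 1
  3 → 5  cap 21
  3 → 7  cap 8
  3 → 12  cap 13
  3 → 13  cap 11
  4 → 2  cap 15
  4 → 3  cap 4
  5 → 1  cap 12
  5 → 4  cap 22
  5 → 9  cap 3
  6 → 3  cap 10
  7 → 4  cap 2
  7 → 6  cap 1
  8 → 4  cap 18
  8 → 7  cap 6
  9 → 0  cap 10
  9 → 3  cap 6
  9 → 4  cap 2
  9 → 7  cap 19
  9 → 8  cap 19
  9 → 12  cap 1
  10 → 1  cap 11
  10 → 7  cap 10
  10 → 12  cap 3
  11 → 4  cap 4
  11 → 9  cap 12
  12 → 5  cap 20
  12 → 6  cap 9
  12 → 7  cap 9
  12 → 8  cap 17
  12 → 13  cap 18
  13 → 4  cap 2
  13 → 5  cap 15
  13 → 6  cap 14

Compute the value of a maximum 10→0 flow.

augment #1: 10→1→0 bottleneck 11, total now 11
augment #2: 10→7→4→3→0 bottleneck 2, total now 13
augment #3: 10→7→6→3→0 bottleneck 1, total now 14
augment #4: 10→12→5→1→0 bottleneck 3, total now 17

Maximum flow value: 17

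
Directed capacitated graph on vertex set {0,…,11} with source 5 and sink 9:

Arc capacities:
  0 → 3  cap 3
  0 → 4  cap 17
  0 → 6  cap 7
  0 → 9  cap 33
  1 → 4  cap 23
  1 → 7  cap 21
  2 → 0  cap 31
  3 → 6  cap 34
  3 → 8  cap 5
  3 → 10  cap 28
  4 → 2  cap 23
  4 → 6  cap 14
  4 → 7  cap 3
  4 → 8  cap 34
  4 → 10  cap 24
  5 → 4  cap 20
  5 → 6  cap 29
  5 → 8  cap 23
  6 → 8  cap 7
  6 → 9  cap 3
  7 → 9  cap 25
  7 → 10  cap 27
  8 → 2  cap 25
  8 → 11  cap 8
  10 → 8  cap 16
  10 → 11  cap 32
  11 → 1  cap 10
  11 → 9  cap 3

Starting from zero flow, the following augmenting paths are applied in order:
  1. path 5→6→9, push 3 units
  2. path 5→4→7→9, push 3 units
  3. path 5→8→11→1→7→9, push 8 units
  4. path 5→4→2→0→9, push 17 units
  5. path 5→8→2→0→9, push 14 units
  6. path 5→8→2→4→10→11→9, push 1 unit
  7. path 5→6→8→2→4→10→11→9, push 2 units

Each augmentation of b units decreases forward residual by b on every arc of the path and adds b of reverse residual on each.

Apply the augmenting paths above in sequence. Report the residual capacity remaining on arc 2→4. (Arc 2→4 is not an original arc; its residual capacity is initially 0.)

Residual capacity of (2,4): 14

after path 1 (5→6→9, push 3): res(2,4)=0
after path 2 (5→4→7→9, push 3): res(2,4)=0
after path 3 (5→8→11→1→7→9, push 8): res(2,4)=0
after path 4 (5→4→2→0→9, push 17): res(2,4)=17
after path 5 (5→8→2→0→9, push 14): res(2,4)=17
after path 6 (5→8→2→4→10→11→9, push 1): res(2,4)=16
after path 7 (5→6→8→2→4→10→11→9, push 2): res(2,4)=14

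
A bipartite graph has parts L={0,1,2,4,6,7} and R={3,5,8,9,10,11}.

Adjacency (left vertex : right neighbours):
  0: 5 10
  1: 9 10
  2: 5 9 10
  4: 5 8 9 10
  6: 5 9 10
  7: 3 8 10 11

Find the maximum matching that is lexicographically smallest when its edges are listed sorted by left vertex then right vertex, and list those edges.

|M| = 5 (so the lex-smallest maximum matching has 5 edges)
process left vertices in ascending order; for each, take the smallest-labelled available neighbour that still permits 5 edges overall, or leave it unmatched if none does
lex-smallest matching: {0-5, 1-9, 2-10, 4-8, 7-3}

Lex-smallest maximum matching: {(0,5), (1,9), (2,10), (4,8), (7,3)}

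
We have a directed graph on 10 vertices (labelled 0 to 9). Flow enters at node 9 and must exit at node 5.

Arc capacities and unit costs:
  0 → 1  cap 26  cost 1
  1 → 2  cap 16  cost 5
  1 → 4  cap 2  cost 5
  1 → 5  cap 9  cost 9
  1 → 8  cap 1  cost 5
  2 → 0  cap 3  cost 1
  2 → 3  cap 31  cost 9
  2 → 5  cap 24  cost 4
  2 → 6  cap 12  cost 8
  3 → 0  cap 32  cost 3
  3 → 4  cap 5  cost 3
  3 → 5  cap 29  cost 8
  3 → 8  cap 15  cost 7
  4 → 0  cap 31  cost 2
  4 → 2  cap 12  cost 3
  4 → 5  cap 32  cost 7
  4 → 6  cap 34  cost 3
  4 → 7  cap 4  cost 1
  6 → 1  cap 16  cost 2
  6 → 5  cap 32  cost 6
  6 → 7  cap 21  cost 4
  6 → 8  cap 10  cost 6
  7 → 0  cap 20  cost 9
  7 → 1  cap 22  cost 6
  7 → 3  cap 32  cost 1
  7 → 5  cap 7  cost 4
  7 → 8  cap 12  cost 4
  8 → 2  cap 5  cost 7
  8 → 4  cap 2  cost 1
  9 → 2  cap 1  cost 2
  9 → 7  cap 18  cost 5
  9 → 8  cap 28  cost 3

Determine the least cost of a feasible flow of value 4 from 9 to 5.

Minimum cost for 4 units: 33

shortest-cost path #1: 9→2→5 push 1 @ unit cost 6 (adds 6)
shortest-cost path #2: 9→7→5 push 3 @ unit cost 9 (adds 27)
total cost = 33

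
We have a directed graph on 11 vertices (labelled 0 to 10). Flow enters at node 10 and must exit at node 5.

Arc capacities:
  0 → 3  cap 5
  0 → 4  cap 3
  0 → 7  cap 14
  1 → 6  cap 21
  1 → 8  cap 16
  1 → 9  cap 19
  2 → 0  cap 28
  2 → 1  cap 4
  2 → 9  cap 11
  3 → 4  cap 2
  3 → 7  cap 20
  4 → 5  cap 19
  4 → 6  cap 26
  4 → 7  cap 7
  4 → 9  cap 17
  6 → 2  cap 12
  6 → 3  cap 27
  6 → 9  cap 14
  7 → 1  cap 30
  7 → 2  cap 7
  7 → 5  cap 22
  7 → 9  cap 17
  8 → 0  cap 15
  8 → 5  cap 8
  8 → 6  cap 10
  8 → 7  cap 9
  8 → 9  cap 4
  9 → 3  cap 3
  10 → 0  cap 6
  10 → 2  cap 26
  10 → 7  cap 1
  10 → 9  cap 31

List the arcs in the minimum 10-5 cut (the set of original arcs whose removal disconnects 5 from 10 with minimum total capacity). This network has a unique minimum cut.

augment #1: 10→7→5 push 1
augment #2: 10→0→4→5 push 3
augment #3: 10→0→7→5 push 3
augment #4: 10→2→0→7→5 push 11
augment #5: 10→2→1→8→5 push 4
augment #6: 10→9→3→4→5 push 2
augment #7: 10→9→3→7→5 push 1
augment #8: 10→2→0→3→7→5 push 5
max flow = 30; residual-reachable set from 10 gives S-side
cut edges (S→T): {(0,3), (0,4), (0,7), (2,1), (9,3), (10,7)} total cap 30

Min-cut arcs: {(0,3), (0,4), (0,7), (2,1), (9,3), (10,7)} (total capacity 30)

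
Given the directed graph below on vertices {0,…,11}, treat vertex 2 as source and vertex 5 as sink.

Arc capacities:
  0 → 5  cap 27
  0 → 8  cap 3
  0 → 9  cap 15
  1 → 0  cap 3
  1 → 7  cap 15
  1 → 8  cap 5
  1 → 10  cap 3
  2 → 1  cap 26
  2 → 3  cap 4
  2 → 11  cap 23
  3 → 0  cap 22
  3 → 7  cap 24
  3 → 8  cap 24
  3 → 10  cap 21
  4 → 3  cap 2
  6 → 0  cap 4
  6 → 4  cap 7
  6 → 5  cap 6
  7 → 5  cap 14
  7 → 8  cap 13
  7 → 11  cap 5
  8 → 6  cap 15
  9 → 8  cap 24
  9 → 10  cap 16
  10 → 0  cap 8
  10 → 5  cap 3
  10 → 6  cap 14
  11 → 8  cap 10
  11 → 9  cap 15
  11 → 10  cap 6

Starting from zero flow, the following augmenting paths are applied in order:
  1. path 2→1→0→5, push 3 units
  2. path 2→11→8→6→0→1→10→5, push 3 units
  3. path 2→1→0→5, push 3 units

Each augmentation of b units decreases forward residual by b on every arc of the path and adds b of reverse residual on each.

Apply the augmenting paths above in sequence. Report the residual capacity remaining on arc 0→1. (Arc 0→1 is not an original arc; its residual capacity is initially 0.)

after path 1 (2→1→0→5, push 3): res(0,1)=3
after path 2 (2→11→8→6→0→1→10→5, push 3): res(0,1)=0
after path 3 (2→1→0→5, push 3): res(0,1)=3

Residual capacity of (0,1): 3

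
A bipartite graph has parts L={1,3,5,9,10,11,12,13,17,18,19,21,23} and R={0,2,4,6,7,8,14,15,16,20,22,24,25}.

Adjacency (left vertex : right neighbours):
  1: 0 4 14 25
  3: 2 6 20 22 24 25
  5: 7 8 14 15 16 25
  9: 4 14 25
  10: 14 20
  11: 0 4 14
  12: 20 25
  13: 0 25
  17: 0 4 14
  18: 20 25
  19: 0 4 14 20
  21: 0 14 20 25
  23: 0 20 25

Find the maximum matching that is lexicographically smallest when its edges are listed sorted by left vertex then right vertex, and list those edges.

Lex-smallest maximum matching: {(1,0), (3,2), (5,7), (9,4), (10,14), (12,20), (13,25)}

|M| = 7 (so the lex-smallest maximum matching has 7 edges)
process left vertices in ascending order; for each, take the smallest-labelled available neighbour that still permits 7 edges overall, or leave it unmatched if none does
lex-smallest matching: {1-0, 3-2, 5-7, 9-4, 10-14, 12-20, 13-25}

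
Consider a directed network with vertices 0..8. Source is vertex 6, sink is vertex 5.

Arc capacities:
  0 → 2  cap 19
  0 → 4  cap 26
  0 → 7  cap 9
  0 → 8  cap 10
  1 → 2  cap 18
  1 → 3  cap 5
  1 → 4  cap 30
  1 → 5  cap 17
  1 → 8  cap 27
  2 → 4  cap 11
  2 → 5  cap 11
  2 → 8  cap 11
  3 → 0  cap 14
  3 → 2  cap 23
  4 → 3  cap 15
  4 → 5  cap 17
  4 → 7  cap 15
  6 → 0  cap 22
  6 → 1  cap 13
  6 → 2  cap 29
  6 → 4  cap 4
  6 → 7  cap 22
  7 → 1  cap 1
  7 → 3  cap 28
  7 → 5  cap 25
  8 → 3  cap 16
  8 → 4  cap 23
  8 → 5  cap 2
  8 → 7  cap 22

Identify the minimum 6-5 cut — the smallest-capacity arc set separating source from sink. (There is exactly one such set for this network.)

augment #1: 6→1→5 push 13
augment #2: 6→2→5 push 11
augment #3: 6→4→5 push 4
augment #4: 6→7→5 push 22
augment #5: 6→0→4→5 push 13
augment #6: 6→0→7→5 push 3
augment #7: 6→0→8→5 push 2
augment #8: 6→0→7→1→5 push 1
max flow = 69; residual-reachable set from 6 gives S-side
cut edges (S→T): {(2,5), (4,5), (6,1), (7,1), (7,5), (8,5)} total cap 69

Min-cut arcs: {(2,5), (4,5), (6,1), (7,1), (7,5), (8,5)} (total capacity 69)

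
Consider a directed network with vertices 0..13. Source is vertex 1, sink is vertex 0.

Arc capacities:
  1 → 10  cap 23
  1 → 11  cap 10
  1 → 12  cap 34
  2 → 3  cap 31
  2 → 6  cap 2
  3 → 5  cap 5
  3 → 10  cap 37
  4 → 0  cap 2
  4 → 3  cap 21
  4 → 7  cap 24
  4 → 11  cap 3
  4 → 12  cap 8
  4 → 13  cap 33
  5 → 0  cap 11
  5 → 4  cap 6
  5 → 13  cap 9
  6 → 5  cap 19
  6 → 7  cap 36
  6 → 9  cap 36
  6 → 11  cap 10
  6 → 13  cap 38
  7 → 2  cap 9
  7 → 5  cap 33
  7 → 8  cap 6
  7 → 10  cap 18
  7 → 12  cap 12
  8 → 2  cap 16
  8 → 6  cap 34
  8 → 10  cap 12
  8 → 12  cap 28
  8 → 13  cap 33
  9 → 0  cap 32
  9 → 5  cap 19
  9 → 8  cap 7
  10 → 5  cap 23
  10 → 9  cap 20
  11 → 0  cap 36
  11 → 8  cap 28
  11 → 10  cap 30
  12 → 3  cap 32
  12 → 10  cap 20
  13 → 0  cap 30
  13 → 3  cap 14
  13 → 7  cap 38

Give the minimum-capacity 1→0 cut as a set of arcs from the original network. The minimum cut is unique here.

Min-cut arcs: {(1,11), (5,0), (5,4), (5,13), (10,9)} (total capacity 56)

augment #1: 1→11→0 push 10
augment #2: 1→10→5→0 push 11
augment #3: 1→10→9→0 push 12
augment #4: 1→12→10→9→0 push 8
augment #5: 1→12→3→5→4→0 push 2
augment #6: 1→12→3→5→13→0 push 3
augment #7: 1→12→10→5→13→0 push 6
augment #8: 1→12→10→5→4→11→0 push 3
augment #9: 1→12→10→5→4→13→0 push 1
max flow = 56; residual-reachable set from 1 gives S-side
cut edges (S→T): {(1,11), (5,0), (5,4), (5,13), (10,9)} total cap 56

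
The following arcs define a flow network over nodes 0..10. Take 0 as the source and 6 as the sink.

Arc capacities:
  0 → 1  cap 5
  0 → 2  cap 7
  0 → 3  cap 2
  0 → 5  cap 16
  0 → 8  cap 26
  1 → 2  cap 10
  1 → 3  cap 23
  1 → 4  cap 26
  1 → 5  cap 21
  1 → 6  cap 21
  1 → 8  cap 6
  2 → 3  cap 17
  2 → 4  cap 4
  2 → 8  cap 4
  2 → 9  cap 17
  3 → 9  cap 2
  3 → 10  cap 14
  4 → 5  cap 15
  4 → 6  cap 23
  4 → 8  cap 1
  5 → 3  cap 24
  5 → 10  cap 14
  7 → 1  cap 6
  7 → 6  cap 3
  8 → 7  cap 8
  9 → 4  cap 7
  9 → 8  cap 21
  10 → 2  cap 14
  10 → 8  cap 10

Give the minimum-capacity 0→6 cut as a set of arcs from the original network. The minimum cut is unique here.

Min-cut arcs: {(0,1), (2,4), (8,7), (9,4)} (total capacity 24)

augment #1: 0→1→6 push 5
augment #2: 0→2→4→6 push 4
augment #3: 0→8→7→6 push 3
augment #4: 0→2→9→4→6 push 3
augment #5: 0→3→9→4→6 push 2
augment #6: 0→8→7→1→6 push 5
augment #7: 0→5→10→2→9→4→6 push 2
max flow = 24; residual-reachable set from 0 gives S-side
cut edges (S→T): {(0,1), (2,4), (8,7), (9,4)} total cap 24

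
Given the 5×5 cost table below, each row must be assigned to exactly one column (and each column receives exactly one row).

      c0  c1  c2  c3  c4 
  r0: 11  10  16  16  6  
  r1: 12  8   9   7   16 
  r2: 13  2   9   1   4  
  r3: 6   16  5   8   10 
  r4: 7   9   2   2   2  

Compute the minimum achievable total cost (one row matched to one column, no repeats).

Minimum assignment cost: 23

one of 2 optimal assignments: row0→col4 (cost 6), row1→col1 (cost 8), row2→col3 (cost 1), row3→col0 (cost 6), row4→col2 (cost 2)
total = 6 + 8 + 1 + 6 + 2 = 23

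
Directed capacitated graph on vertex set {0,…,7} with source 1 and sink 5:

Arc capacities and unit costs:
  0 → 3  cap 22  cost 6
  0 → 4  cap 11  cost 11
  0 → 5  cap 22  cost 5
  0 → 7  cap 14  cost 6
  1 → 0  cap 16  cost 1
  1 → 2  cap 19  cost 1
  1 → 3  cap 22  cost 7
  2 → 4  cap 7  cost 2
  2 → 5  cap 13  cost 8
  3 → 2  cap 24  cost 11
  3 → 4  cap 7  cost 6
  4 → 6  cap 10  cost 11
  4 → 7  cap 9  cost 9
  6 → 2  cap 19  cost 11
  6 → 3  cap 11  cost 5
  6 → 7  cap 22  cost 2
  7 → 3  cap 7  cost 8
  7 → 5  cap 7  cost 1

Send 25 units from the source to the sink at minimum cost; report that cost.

Minimum cost for 25 units: 177

shortest-cost path #1: 1→0→5 push 16 @ unit cost 6 (adds 96)
shortest-cost path #2: 1→2→5 push 9 @ unit cost 9 (adds 81)
total cost = 177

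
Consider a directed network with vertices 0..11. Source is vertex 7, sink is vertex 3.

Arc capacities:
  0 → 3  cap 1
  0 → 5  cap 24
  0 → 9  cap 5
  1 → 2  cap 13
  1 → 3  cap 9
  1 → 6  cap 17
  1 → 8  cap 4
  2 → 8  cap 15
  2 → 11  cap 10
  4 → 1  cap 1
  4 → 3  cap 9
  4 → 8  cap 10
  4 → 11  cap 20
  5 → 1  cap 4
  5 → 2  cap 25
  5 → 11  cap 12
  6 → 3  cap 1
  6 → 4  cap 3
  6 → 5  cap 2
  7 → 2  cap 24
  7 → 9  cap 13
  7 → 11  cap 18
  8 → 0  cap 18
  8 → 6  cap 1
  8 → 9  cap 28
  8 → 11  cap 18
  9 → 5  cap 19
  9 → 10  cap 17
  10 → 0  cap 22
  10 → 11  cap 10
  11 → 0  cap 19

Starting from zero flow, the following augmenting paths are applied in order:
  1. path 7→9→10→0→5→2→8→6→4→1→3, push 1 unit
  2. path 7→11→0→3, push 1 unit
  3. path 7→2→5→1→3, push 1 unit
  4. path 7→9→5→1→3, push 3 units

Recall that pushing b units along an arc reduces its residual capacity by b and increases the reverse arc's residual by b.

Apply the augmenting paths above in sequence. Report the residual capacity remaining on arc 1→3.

Residual capacity of (1,3): 4

after path 1 (7→9→10→0→5→2→8→6→4→1→3, push 1): res(1,3)=8
after path 2 (7→11→0→3, push 1): res(1,3)=8
after path 3 (7→2→5→1→3, push 1): res(1,3)=7
after path 4 (7→9→5→1→3, push 3): res(1,3)=4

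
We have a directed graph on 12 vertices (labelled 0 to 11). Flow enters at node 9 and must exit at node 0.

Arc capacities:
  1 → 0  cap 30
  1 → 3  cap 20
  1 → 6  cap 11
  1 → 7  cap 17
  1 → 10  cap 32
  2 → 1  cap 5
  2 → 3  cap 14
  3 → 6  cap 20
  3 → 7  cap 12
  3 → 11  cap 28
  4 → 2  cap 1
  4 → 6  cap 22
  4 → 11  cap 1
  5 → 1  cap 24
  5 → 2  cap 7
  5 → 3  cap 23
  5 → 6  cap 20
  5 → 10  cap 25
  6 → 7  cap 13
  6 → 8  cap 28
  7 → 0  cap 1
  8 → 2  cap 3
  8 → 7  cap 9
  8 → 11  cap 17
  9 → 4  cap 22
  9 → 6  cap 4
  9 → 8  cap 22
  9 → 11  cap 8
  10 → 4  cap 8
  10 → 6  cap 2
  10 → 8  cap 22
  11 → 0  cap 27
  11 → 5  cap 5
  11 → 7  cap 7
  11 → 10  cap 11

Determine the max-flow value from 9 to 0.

Maximum flow value: 31

augment #1: 9→11→0 bottleneck 8, total now 8
augment #2: 9→4→11→0 bottleneck 1, total now 9
augment #3: 9→6→7→0 bottleneck 1, total now 10
augment #4: 9→8→11→0 bottleneck 17, total now 27
augment #5: 9→4→2→1→0 bottleneck 1, total now 28
augment #6: 9→8→2→1→0 bottleneck 3, total now 31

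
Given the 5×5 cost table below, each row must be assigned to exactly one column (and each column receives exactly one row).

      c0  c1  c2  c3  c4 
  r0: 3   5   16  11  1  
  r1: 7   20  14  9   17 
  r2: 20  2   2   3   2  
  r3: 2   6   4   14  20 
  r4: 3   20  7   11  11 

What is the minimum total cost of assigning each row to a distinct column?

Minimum assignment cost: 19

optimal assignment: row0→col4 (cost 1), row1→col3 (cost 9), row2→col1 (cost 2), row3→col2 (cost 4), row4→col0 (cost 3)
total = 1 + 9 + 2 + 4 + 3 = 19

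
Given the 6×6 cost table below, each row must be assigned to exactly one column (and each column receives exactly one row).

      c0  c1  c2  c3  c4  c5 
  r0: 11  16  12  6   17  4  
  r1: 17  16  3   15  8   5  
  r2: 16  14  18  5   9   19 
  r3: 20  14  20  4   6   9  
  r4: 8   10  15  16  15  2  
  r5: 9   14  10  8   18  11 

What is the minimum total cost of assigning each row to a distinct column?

optimal assignment: row0→col5 (cost 4), row1→col2 (cost 3), row2→col3 (cost 5), row3→col4 (cost 6), row4→col1 (cost 10), row5→col0 (cost 9)
total = 4 + 3 + 5 + 6 + 10 + 9 = 37

Minimum assignment cost: 37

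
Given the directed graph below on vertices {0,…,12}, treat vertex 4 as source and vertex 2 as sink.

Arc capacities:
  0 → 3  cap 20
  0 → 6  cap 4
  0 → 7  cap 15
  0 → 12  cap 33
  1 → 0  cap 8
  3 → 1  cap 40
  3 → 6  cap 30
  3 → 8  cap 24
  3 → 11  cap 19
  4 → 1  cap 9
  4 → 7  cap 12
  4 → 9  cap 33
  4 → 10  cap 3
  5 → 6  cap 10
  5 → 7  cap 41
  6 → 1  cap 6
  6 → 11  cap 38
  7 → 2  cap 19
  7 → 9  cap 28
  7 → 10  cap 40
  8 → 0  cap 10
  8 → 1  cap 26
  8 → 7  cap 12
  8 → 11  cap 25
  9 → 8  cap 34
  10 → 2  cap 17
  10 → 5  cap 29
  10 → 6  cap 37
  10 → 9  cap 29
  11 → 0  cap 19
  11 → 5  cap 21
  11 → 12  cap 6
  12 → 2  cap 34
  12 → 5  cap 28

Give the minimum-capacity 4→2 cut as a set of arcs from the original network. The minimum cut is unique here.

augment #1: 4→7→2 push 12
augment #2: 4→10→2 push 3
augment #3: 4→1→0→7→2 push 7
augment #4: 4→1→0→12→2 push 1
augment #5: 4→9→8→0→12→2 push 10
augment #6: 4→9→8→7→10→2 push 12
augment #7: 4→9→8→11→12→2 push 6
augment #8: 4→9→8→11→0→12→2 push 5
max flow = 56; residual-reachable set from 4 gives S-side
cut edges (S→T): {(1,0), (4,7), (4,9), (4,10)} total cap 56

Min-cut arcs: {(1,0), (4,7), (4,9), (4,10)} (total capacity 56)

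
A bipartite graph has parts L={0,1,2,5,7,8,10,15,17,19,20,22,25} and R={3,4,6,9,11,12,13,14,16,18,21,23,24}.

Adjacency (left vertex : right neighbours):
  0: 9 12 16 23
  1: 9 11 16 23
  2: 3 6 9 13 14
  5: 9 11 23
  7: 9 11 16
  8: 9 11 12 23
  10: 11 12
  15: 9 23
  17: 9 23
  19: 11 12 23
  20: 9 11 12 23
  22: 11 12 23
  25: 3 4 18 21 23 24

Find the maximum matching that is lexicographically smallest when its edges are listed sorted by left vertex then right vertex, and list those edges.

|M| = 7 (so the lex-smallest maximum matching has 7 edges)
process left vertices in ascending order; for each, take the smallest-labelled available neighbour that still permits 7 edges overall, or leave it unmatched if none does
lex-smallest matching: {0-9, 1-11, 2-3, 5-23, 7-16, 8-12, 25-4}

Lex-smallest maximum matching: {(0,9), (1,11), (2,3), (5,23), (7,16), (8,12), (25,4)}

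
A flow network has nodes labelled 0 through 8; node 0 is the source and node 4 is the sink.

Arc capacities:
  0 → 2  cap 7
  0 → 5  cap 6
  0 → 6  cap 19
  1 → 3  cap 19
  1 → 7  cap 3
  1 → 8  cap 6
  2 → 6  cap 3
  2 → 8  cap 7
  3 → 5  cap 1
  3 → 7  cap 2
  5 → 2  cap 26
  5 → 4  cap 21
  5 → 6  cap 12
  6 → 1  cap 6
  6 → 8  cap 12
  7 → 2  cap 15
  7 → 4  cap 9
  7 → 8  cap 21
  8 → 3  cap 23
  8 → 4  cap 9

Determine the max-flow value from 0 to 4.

augment #1: 0→5→4 bottleneck 6, total now 6
augment #2: 0→2→8→4 bottleneck 7, total now 13
augment #3: 0→6→8→4 bottleneck 2, total now 15
augment #4: 0→6→1→7→4 bottleneck 3, total now 18
augment #5: 0→6→1→3→5→4 bottleneck 1, total now 19
augment #6: 0→6→1→3→7→4 bottleneck 2, total now 21

Maximum flow value: 21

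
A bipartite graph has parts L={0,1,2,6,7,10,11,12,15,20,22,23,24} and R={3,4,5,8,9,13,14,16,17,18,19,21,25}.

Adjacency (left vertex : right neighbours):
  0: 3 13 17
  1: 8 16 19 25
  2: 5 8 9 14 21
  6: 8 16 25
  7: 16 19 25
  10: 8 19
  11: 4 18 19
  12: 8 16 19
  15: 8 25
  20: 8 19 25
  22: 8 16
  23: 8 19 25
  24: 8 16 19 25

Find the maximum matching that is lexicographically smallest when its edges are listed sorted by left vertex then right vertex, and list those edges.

|M| = 7 (so the lex-smallest maximum matching has 7 edges)
process left vertices in ascending order; for each, take the smallest-labelled available neighbour that still permits 7 edges overall, or leave it unmatched if none does
lex-smallest matching: {0-3, 1-8, 2-5, 6-16, 7-19, 11-4, 15-25}

Lex-smallest maximum matching: {(0,3), (1,8), (2,5), (6,16), (7,19), (11,4), (15,25)}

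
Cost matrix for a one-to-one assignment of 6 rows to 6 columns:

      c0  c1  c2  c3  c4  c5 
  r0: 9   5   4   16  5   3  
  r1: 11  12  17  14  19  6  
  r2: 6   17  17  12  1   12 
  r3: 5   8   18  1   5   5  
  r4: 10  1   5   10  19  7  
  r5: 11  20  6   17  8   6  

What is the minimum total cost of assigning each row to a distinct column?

optimal assignment: row0→col5 (cost 3), row1→col0 (cost 11), row2→col4 (cost 1), row3→col3 (cost 1), row4→col1 (cost 1), row5→col2 (cost 6)
total = 3 + 11 + 1 + 1 + 1 + 6 = 23

Minimum assignment cost: 23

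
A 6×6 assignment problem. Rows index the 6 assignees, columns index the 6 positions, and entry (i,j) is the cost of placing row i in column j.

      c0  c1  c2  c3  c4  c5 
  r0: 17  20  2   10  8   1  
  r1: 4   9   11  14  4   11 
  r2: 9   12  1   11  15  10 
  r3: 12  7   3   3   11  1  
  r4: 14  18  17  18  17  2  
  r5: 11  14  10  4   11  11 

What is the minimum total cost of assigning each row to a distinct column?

Minimum assignment cost: 26

optimal assignment: row0→col4 (cost 8), row1→col0 (cost 4), row2→col2 (cost 1), row3→col1 (cost 7), row4→col5 (cost 2), row5→col3 (cost 4)
total = 8 + 4 + 1 + 7 + 2 + 4 = 26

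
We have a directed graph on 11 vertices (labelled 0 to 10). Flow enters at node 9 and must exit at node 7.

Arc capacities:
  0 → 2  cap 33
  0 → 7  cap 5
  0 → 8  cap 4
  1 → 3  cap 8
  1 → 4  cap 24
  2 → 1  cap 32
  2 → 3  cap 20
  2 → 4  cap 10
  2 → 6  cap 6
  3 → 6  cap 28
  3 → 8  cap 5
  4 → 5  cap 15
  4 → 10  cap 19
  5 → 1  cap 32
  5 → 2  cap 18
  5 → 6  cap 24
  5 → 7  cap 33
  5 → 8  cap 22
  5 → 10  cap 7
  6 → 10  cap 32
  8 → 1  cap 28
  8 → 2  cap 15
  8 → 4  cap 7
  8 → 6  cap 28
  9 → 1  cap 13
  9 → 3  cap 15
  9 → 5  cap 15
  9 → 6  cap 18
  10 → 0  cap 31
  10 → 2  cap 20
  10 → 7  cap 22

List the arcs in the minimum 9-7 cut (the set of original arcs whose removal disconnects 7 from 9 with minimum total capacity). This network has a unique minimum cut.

augment #1: 9→5→7 push 15
augment #2: 9→6→10→7 push 18
augment #3: 9→1→4→5→7 push 13
augment #4: 9→3→6→10→7 push 4
augment #5: 9→3→6→10→0→7 push 5
augment #6: 9→3→8→4→5→7 push 2
max flow = 57; residual-reachable set from 9 gives S-side
cut edges (S→T): {(0,7), (4,5), (9,5), (10,7)} total cap 57

Min-cut arcs: {(0,7), (4,5), (9,5), (10,7)} (total capacity 57)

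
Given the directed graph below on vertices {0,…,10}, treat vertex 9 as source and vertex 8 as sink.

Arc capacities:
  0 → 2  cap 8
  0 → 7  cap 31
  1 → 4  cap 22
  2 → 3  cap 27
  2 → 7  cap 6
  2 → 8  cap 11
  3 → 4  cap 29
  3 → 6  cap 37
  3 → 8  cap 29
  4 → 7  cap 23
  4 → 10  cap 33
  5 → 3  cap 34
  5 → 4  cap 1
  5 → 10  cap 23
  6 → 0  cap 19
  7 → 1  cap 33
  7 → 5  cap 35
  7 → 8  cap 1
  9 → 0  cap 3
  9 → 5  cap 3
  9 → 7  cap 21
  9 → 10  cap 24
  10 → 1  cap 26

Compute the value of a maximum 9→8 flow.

augment #1: 9→7→8 bottleneck 1, total now 1
augment #2: 9→0→2→8 bottleneck 3, total now 4
augment #3: 9→5→3→8 bottleneck 3, total now 7
augment #4: 9→7→5→3→8 bottleneck 20, total now 27
augment #5: 9→10→1→4→7→5→3→8 bottleneck 6, total now 33
augment #6: 9→10→1→4→7→5→3→6→0→2→8 bottleneck 5, total now 38

Maximum flow value: 38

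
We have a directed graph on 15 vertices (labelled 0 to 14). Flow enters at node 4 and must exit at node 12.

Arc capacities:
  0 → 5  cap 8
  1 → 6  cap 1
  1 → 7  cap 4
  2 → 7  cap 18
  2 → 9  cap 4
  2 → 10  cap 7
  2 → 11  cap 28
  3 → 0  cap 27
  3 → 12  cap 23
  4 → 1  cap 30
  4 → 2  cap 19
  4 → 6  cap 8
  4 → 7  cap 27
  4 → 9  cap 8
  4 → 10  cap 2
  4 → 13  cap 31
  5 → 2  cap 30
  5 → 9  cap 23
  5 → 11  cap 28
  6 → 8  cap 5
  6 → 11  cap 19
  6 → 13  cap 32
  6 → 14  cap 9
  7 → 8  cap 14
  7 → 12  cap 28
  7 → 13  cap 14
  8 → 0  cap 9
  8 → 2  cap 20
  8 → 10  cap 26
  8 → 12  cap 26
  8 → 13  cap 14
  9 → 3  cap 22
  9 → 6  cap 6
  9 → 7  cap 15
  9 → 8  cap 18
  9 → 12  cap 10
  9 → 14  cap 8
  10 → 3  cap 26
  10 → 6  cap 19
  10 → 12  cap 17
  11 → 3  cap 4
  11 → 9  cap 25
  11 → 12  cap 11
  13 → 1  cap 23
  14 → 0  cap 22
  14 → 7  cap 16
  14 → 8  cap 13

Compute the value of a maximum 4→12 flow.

augment #1: 4→7→12 bottleneck 27, total now 27
augment #2: 4→9→12 bottleneck 8, total now 35
augment #3: 4→10→12 bottleneck 2, total now 37
augment #4: 4→1→7→12 bottleneck 1, total now 38
augment #5: 4→2→9→12 bottleneck 2, total now 40
augment #6: 4→2→10→12 bottleneck 7, total now 47
augment #7: 4→2→11→12 bottleneck 10, total now 57
augment #8: 4→6→8→12 bottleneck 5, total now 62
augment #9: 4→6→11→12 bottleneck 1, total now 63
augment #10: 4→1→7→8→12 bottleneck 3, total now 66
augment #11: 4→6→11→3→12 bottleneck 2, total now 68
augment #12: 4→1→6→11→3→12 bottleneck 1, total now 69

Maximum flow value: 69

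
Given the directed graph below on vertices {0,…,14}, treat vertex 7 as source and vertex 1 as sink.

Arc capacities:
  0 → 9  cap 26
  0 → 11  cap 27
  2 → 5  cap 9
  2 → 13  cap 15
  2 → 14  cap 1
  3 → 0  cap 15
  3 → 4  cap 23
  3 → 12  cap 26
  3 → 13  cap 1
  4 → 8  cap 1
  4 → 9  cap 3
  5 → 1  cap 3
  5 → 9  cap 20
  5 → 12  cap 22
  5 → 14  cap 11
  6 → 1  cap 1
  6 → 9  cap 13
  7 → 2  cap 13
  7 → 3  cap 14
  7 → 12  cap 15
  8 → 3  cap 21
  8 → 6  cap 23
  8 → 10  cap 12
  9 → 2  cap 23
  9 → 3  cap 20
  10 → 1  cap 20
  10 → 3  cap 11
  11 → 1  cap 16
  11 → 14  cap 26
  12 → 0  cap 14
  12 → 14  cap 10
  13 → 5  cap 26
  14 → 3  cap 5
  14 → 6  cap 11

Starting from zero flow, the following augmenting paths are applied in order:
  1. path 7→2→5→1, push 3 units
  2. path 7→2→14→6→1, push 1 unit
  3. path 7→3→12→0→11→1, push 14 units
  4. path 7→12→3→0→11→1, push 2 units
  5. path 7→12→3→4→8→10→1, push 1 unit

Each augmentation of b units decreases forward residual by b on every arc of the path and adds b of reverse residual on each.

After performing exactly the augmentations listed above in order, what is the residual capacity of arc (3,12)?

Residual capacity of (3,12): 15

after path 1 (7→2→5→1, push 3): res(3,12)=26
after path 2 (7→2→14→6→1, push 1): res(3,12)=26
after path 3 (7→3→12→0→11→1, push 14): res(3,12)=12
after path 4 (7→12→3→0→11→1, push 2): res(3,12)=14
after path 5 (7→12→3→4→8→10→1, push 1): res(3,12)=15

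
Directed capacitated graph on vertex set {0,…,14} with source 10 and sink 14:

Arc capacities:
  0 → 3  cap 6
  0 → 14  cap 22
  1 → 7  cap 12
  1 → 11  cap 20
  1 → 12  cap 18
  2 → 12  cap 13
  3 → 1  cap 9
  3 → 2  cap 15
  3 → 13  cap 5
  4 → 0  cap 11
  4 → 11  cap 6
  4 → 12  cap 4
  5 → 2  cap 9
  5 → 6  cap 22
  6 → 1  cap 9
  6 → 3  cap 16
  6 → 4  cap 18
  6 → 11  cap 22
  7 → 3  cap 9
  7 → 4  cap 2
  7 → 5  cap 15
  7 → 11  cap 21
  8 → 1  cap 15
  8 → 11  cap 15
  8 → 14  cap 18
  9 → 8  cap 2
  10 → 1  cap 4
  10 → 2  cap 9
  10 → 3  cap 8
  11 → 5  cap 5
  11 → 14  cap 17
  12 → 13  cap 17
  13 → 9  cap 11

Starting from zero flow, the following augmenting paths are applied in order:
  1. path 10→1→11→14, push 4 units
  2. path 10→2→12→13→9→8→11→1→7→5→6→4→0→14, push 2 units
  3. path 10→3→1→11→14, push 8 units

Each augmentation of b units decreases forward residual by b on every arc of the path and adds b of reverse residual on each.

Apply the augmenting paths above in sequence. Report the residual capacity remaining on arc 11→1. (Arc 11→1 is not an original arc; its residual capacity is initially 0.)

after path 1 (10→1→11→14, push 4): res(11,1)=4
after path 2 (10→2→12→13→9→8→11→1→7→5→6→4→0→14, push 2): res(11,1)=2
after path 3 (10→3→1→11→14, push 8): res(11,1)=10

Residual capacity of (11,1): 10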